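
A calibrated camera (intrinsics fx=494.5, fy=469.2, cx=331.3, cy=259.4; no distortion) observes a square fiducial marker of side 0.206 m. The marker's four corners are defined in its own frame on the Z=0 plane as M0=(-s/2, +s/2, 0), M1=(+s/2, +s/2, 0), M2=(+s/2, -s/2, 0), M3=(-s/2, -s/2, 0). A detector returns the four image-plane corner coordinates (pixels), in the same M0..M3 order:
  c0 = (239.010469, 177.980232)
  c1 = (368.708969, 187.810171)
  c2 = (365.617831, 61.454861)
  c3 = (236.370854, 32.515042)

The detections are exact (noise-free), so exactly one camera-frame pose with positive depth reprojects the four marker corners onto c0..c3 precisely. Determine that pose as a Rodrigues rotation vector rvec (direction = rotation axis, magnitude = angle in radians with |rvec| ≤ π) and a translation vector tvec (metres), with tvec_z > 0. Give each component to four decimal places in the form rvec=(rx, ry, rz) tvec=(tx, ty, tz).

Intrinsics K: fx=494.5, fy=469.2, cx=331.3, cy=259.4
Marker side s = 0.206 m; corners in marker frame (Z=0):
  M0 = (-0.1030, +0.1030, 0)
  M1 = (+0.1030, +0.1030, 0)
  M2 = (+0.1030, -0.1030, 0)
  M3 = (-0.1030, -0.1030, 0)
Detected image corners:
  c0 = (239.010469, 177.980232) px
  c1 = (368.708969, 187.810171) px
  c2 = (365.617831, 61.454861) px
  c3 = (236.370854, 32.515042) px
Planar DLT: solve 8×8 A·h = b for H (H[2,2]=1):
  H  [+836.31451 +4.26828 +307.00403]
  H  [+173.23481 +652.78196 +115.40113]
  H  [+0.68714 -0.03214 +1.00000]
B = K⁻¹H; ‖b₁‖=1.409722, ‖b₂‖=1.409722; λ = 2/(‖b₁‖+‖b₂‖) = 0.709360, sign → tz>0 ⇒ λ=+0.709360
r₁ = λ·B[:,0] = (+0.87313,-0.00757,+0.48743); r₂ = λ·B[:,1] = (+0.02140,+0.99951,-0.02280)
r₃ = r₁×r₂ = (-0.48702,+0.03033,+0.87286); SVD([r₁ r₂ r₃]) → R = UVᵀ:
  R  [+0.87313 +0.02140 -0.48702]
  R  [-0.00757 +0.99951 +0.03033]
  R  [+0.48743 -0.02280 +0.87286]
t = (-0.03485, -0.21770, +0.70936) m
tr R = 2.745505; θ = arccos((tr R − 1)/2) = 0.509983 rad = 29.220°
axis k = ((R−Rᵀ)₃₂, (R−Rᵀ)₁₃, (R−Rᵀ)₂₁) / (2 sinθ) = (-0.054417, -0.998077, -0.029671)
rvec = θ·k = (-0.027752, -0.509003, -0.015132)

rvec=(-0.0278, -0.5090, -0.0151) tvec=(-0.0349, -0.2177, 0.7094)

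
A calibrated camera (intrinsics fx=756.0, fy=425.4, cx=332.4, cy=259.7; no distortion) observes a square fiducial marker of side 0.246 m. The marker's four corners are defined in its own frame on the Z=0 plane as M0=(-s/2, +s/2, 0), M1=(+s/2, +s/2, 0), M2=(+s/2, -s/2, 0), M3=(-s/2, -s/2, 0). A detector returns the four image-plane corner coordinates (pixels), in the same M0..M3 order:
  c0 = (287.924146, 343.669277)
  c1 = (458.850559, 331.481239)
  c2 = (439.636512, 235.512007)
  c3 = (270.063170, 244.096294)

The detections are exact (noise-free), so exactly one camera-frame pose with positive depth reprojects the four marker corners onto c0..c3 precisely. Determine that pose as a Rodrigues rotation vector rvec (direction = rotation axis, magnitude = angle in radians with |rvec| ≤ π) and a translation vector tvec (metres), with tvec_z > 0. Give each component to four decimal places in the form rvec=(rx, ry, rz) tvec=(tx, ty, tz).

rvec=(-0.0593, -0.1524, -0.1004) tvec=(0.0468, 0.0718, 1.0672)

Intrinsics K: fx=756.0, fy=425.4, cx=332.4, cy=259.7
Marker side s = 0.246 m; corners in marker frame (Z=0):
  M0 = (-0.1230, +0.1230, 0)
  M1 = (+0.1230, +0.1230, 0)
  M2 = (+0.1230, -0.1230, 0)
  M3 = (-0.1230, -0.1230, 0)
Detected image corners:
  c0 = (287.924146, 343.669277) px
  c1 = (458.850559, 331.481239) px
  c2 = (439.636512, 235.512007) px
  c3 = (270.063170, 244.096294) px
Planar DLT: solve 8×8 A·h = b for H (H[2,2]=1):
  H  [+744.75442 +57.90308 +365.57915]
  H  [-0.39550 +383.43707 +288.30824]
  H  [+0.14473 -0.04807 +1.00000]
B = K⁻¹H; ‖b₁‖=0.937050, ‖b₂‖=0.937050; λ = 2/(‖b₁‖+‖b₂‖) = 1.067179, sign → tz>0 ⇒ λ=+1.067179
r₁ = λ·B[:,0] = (+0.98340,-0.09528,+0.15445); r₂ = λ·B[:,1] = (+0.10429,+0.99322,-0.05129)
r₃ = r₁×r₂ = (-0.14852,+0.06655,+0.98667); SVD([r₁ r₂ r₃]) → R = UVᵀ:
  R  [+0.98340 +0.10429 -0.14852]
  R  [-0.09528 +0.99322 +0.06655]
  R  [+0.15445 -0.05129 +0.98667]
t = (+0.04684, +0.07177, +1.06718) m
tr R = 2.963287; θ = arccos((tr R − 1)/2) = 0.191901 rad = 10.995°
axis k = ((R−Rᵀ)₃₂, (R−Rᵀ)₁₃, (R−Rᵀ)₂₁) / (2 sinθ) = (-0.308939, -0.794247, -0.523191)
rvec = θ·k = (-0.059286, -0.152417, -0.100401)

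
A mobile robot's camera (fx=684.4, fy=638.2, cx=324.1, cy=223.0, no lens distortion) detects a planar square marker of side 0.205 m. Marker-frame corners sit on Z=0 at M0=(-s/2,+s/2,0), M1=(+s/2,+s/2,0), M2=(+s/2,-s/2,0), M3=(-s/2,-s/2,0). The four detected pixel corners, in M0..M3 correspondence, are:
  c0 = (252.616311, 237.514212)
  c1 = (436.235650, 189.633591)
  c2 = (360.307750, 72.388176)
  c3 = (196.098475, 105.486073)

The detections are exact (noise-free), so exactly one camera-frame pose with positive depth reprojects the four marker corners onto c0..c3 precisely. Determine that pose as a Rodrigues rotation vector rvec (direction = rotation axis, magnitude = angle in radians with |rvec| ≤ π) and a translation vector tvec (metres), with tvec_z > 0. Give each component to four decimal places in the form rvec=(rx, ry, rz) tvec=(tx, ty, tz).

Intrinsics K: fx=684.4, fy=638.2, cx=324.1, cy=223.0
Marker side s = 0.205 m; corners in marker frame (Z=0):
  M0 = (-0.1025, +0.1025, 0)
  M1 = (+0.1025, +0.1025, 0)
  M2 = (+0.1025, -0.1025, 0)
  M3 = (-0.1025, -0.1025, 0)
Detected image corners:
  c0 = (252.616311, 237.514212) px
  c1 = (436.235650, 189.633591) px
  c2 = (360.307750, 72.388176) px
  c3 = (196.098475, 105.486073) px
Planar DLT: solve 8×8 A·h = b for H (H[2,2]=1):
  H  [+956.35086 +112.90862 +312.19114]
  H  [-140.92169 +503.72650 +146.16661]
  H  [+0.35749 -0.68055 +1.00000]
B = K⁻¹H; ‖b₁‖=1.324942, ‖b₂‖=1.324942; λ = 2/(‖b₁‖+‖b₂‖) = 0.754750, sign → tz>0 ⇒ λ=+0.754750
r₁ = λ·B[:,0] = (+0.92688,-0.26094,+0.26981); r₂ = λ·B[:,1] = (+0.36775,+0.77520,-0.51364)
r₃ = r₁×r₂ = (-0.07513,+0.57531,+0.81448); SVD([r₁ r₂ r₃]) → R = UVᵀ:
  R  [+0.92688 +0.36775 -0.07513]
  R  [-0.26094 +0.77520 +0.57531]
  R  [+0.26981 -0.51364 +0.81448]
t = (-0.01313, -0.09086, +0.75475) m
tr R = 2.516556; θ = arccos((tr R − 1)/2) = 0.710129 rad = 40.687°
axis k = ((R−Rᵀ)₃₂, (R−Rᵀ)₁₃, (R−Rᵀ)₂₁) / (2 sinθ) = (-0.835177, -0.264555, -0.482173)
rvec = θ·k = (-0.593083, -0.187868, -0.342405)

rvec=(-0.5931, -0.1879, -0.3424) tvec=(-0.0131, -0.0909, 0.7547)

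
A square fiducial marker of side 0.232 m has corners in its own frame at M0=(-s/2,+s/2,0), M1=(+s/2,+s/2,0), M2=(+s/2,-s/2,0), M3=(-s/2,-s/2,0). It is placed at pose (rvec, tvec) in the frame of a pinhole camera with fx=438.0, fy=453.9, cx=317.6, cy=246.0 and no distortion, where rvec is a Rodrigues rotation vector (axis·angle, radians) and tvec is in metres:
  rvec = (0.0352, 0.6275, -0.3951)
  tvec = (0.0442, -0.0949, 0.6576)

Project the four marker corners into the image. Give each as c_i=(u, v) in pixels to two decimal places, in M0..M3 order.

c0=(318.59, 279.60) c1=(447.90, 224.01) c2=(380.90, 62.57) c3=(267.34, 146.11)

Intrinsics K: fx=438.0, fy=453.9, cx=317.6, cy=246.0
Marker side s = 0.232 m; corners in marker frame (Z=0):
  M0 = (-0.1160, +0.1160, 0)
  M1 = (+0.1160, +0.1160, 0)
  M2 = (+0.1160, -0.1160, 0)
  M3 = (-0.1160, -0.1160, 0)
rvec = (0.0352, 0.6275, -0.3951), |rvec| = θ = 0.74236 rad = 42.534°
Rodrigues: sinθ=0.67603, 1−cosθ=0.26313; R = I + sinθ·[k]× + (1−cosθ)·[k]×²:
    [+0.73747 +0.37034 +0.56479]
    [-0.34925 +0.92488 -0.15043]
    [-0.57807 -0.08632 +0.81141]
t = (0.0442, -0.0949, 0.6576) m
M0: Pc = R·M0+t = (+0.00161, +0.05290, +0.71464); u = 438.0·(+0.00161)/0.71464 + 317.6 = 318.5890, v = 453.9·(+0.05290)/0.71464 + 246.0 = 279.5982
M1: Pc = R·M1+t = (+0.17271, -0.02813, +0.58053); u = 438.0·(+0.17271)/0.58053 + 317.6 = 447.9035, v = 453.9·(-0.02813)/0.58053 + 246.0 = 224.0079
M2: Pc = R·M2+t = (+0.08679, -0.24270, +0.60056); u = 438.0·(+0.08679)/0.60056 + 317.6 = 380.8953, v = 453.9·(-0.24270)/0.60056 + 246.0 = 62.5686
M3: Pc = R·M3+t = (-0.08431, -0.16167, +0.73467); u = 438.0·(-0.08431)/0.73467 + 317.6 = 267.3380, v = 453.9·(-0.16167)/0.73467 + 246.0 = 146.1141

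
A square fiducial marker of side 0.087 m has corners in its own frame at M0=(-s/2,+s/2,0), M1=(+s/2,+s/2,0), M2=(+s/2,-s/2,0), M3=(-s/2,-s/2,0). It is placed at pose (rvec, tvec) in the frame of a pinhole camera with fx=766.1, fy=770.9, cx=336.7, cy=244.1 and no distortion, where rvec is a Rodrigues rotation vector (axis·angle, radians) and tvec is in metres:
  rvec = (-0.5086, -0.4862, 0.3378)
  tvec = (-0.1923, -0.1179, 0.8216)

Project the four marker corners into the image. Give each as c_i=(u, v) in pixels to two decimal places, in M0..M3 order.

c0=(105.04, 145.16) c1=(182.14, 183.71) c2=(205.01, 122.85) c3=(133.11, 84.19)

Intrinsics K: fx=766.1, fy=770.9, cx=336.7, cy=244.1
Marker side s = 0.087 m; corners in marker frame (Z=0):
  M0 = (-0.0435, +0.0435, 0)
  M1 = (+0.0435, +0.0435, 0)
  M2 = (+0.0435, -0.0435, 0)
  M3 = (-0.0435, -0.0435, 0)
rvec = (-0.5086, -0.4862, 0.3378), |rvec| = θ = 0.78050 rad = 44.719°
Rodrigues: sinθ=0.70363, 1−cosθ=0.28944; R = I + sinθ·[k]× + (1−cosθ)·[k]×²:
    [+0.83347 -0.18704 -0.51995]
    [+0.42202 +0.82288 +0.38048]
    [+0.35669 -0.53655 +0.76478]
t = (-0.1923, -0.1179, 0.8216) m
M0: Pc = R·M0+t = (-0.23669, -0.10046, +0.78274); u = 766.1·(-0.23669)/0.78274 + 336.7 = 105.0408, v = 770.9·(-0.10046)/0.78274 + 244.1 = 145.1575
M1: Pc = R·M1+t = (-0.16418, -0.06375, +0.81378); u = 766.1·(-0.16418)/0.81378 + 336.7 = 182.1382, v = 770.9·(-0.06375)/0.81378 + 244.1 = 183.7120
M2: Pc = R·M2+t = (-0.14791, -0.13534, +0.86046); u = 766.1·(-0.14791)/0.86046 + 336.7 = 205.0115, v = 770.9·(-0.13534)/0.86046 + 244.1 = 122.8485
M3: Pc = R·M3+t = (-0.22042, -0.17205, +0.82942); u = 766.1·(-0.22042)/0.82942 + 336.7 = 133.1088, v = 770.9·(-0.17205)/0.82942 + 244.1 = 84.1867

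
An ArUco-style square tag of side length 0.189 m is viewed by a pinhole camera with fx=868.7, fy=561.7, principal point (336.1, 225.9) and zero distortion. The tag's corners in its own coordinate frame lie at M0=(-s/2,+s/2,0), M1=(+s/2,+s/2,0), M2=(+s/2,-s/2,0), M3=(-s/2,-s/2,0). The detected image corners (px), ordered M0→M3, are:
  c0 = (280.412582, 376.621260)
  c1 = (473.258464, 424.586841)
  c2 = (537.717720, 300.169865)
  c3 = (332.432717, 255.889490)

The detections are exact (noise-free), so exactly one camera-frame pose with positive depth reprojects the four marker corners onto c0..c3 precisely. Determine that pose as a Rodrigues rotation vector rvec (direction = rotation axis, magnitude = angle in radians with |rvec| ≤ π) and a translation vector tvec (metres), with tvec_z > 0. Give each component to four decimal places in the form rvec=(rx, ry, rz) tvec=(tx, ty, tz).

Intrinsics K: fx=868.7, fy=561.7, cx=336.1, cy=225.9
Marker side s = 0.189 m; corners in marker frame (Z=0):
  M0 = (-0.0945, +0.0945, 0)
  M1 = (+0.0945, +0.0945, 0)
  M2 = (+0.0945, -0.0945, 0)
  M3 = (-0.0945, -0.0945, 0)
Detected image corners:
  c0 = (280.412582, 376.621260) px
  c1 = (473.258464, 424.586841) px
  c2 = (537.717720, 300.169865) px
  c3 = (332.432717, 255.889490) px
Planar DLT: solve 8×8 A·h = b for H (H[2,2]=1):
  H  [+948.79182 -203.46442 +402.84919]
  H  [+157.62148 +735.14091 +340.24247]
  H  [-0.25537 +0.25591 +1.00000]
B = K⁻¹H; ‖b₁‖=1.276960, ‖b₂‖=1.276960; λ = 2/(‖b₁‖+‖b₂‖) = 0.783110, sign → tz>0 ⇒ λ=+0.783110
r₁ = λ·B[:,0] = (+0.93268,+0.30018,-0.19998); r₂ = λ·B[:,1] = (-0.26095,+0.94432,+0.20041)
r₃ = r₁×r₂ = (+0.24901,-0.13473,+0.95909); SVD([r₁ r₂ r₃]) → R = UVᵀ:
  R  [+0.93268 -0.26095 +0.24901]
  R  [+0.30018 +0.94432 -0.13473]
  R  [-0.19998 +0.20041 +0.95909]
t = (+0.06017, +0.15941, +0.78311) m
tr R = 2.836089; θ = arccos((tr R − 1)/2) = 0.407676 rad = 23.358°
axis k = ((R−Rᵀ)₃₂, (R−Rᵀ)₁₃, (R−Rᵀ)₂₁) / (2 sinθ) = (+0.422640, +0.566221, +0.707650)
rvec = θ·k = (+0.172300, +0.230835, +0.288492)

rvec=(0.1723, 0.2308, 0.2885) tvec=(0.0602, 0.1594, 0.7831)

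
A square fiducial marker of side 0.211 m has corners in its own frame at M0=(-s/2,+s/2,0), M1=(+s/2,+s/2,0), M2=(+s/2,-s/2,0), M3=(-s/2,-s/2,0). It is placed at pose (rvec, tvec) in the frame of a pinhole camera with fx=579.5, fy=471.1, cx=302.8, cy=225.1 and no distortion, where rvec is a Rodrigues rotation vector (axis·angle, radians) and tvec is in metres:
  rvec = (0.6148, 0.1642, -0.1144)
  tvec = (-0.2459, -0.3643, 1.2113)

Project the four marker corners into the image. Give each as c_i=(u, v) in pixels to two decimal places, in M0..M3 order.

Intrinsics K: fx=579.5, fy=471.1, cx=302.8, cy=225.1
Marker side s = 0.211 m; corners in marker frame (Z=0):
  M0 = (-0.1055, +0.1055, 0)
  M1 = (+0.1055, +0.1055, 0)
  M2 = (+0.1055, -0.1055, 0)
  M3 = (-0.1055, -0.1055, 0)
rvec = (0.6148, 0.1642, -0.1144), |rvec| = θ = 0.64655 rad = 37.045°
Rodrigues: sinθ=0.60244, 1−cosθ=0.20183; R = I + sinθ·[k]× + (1−cosθ)·[k]×²:
    [+0.98066 +0.15534 +0.11904]
    [-0.05785 +0.81118 -0.58192]
    [-0.18696 +0.56378 +0.80449]
t = (-0.2459, -0.3643, 1.2113) m
M0: Pc = R·M0+t = (-0.33297, -0.27262, +1.29050); u = 579.5·(-0.33297)/1.29050 + 302.8 = 153.2790, v = 471.1·(-0.27262)/1.29050 + 225.1 = 125.5809
M1: Pc = R·M1+t = (-0.12605, -0.28482, +1.25106); u = 579.5·(-0.12605)/1.25106 + 302.8 = 244.4115, v = 471.1·(-0.28482)/1.25106 + 225.1 = 117.8462
M2: Pc = R·M2+t = (-0.15883, -0.45598, +1.13210); u = 579.5·(-0.15883)/1.13210 + 302.8 = 221.4989, v = 471.1·(-0.45598)/1.13210 + 225.1 = 35.3514
M3: Pc = R·M3+t = (-0.36575, -0.44378, +1.17154); u = 579.5·(-0.36575)/1.17154 + 302.8 = 121.8842, v = 471.1·(-0.44378)/1.17154 + 225.1 = 46.6492

c0=(153.28, 125.58) c1=(244.41, 117.85) c2=(221.50, 35.35) c3=(121.88, 46.65)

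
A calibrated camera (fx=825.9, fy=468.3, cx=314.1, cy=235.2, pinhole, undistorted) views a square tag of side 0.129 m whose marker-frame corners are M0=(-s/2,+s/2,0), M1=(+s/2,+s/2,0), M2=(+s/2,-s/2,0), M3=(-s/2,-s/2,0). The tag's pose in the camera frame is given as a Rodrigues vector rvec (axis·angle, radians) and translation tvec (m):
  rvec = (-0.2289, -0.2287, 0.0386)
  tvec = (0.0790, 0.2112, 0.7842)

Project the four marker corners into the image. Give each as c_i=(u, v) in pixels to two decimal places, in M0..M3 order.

c0=(330.99, 402.54) c1=(462.72, 401.39) c2=(458.88, 323.05) c3=(331.98, 321.31)

Intrinsics K: fx=825.9, fy=468.3, cx=314.1, cy=235.2
Marker side s = 0.129 m; corners in marker frame (Z=0):
  M0 = (-0.0645, +0.0645, 0)
  M1 = (+0.0645, +0.0645, 0)
  M2 = (+0.0645, -0.0645, 0)
  M3 = (-0.0645, -0.0645, 0)
rvec = (-0.2289, -0.2287, 0.0386), |rvec| = θ = 0.32587 rad = 18.671°
Rodrigues: sinθ=0.32013, 1−cosθ=0.05263; R = I + sinθ·[k]× + (1−cosθ)·[k]×²:
    [+0.97334 -0.01198 -0.22905]
    [+0.06386 +0.97329 +0.22050]
    [+0.22030 -0.22925 +0.94811]
t = (0.0790, 0.2112, 0.7842) m
M0: Pc = R·M0+t = (+0.01545, +0.26986, +0.75520); u = 825.9·(+0.01545)/0.75520 + 314.1 = 330.9931, v = 468.3·(+0.26986)/0.75520 + 235.2 = 402.5383
M1: Pc = R·M1+t = (+0.14101, +0.27810, +0.78362); u = 825.9·(+0.14101)/0.78362 + 314.1 = 462.7155, v = 468.3·(+0.27810)/0.78362 + 235.2 = 401.3931
M2: Pc = R·M2+t = (+0.14255, +0.15254, +0.81320); u = 825.9·(+0.14255)/0.81320 + 314.1 = 458.8801, v = 468.3·(+0.15254)/0.81320 + 235.2 = 323.0452
M3: Pc = R·M3+t = (+0.01699, +0.14430, +0.78478); u = 825.9·(+0.01699)/0.78478 + 314.1 = 331.9824, v = 468.3·(+0.14430)/0.78478 + 235.2 = 321.3100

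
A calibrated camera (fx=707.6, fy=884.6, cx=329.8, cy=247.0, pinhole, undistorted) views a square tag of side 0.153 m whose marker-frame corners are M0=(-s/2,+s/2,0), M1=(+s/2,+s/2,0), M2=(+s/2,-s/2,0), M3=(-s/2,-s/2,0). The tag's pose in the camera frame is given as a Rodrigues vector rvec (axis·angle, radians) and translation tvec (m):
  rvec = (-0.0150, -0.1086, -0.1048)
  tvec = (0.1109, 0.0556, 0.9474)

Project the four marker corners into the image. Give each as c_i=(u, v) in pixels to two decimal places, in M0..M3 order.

Intrinsics K: fx=707.6, fy=884.6, cx=329.8, cy=247.0
Marker side s = 0.153 m; corners in marker frame (Z=0):
  M0 = (-0.0765, +0.0765, 0)
  M1 = (+0.0765, +0.0765, 0)
  M2 = (+0.0765, -0.0765, 0)
  M3 = (-0.0765, -0.0765, 0)
rvec = (-0.0150, -0.1086, -0.1048), |rvec| = θ = 0.15166 rad = 8.690°
Rodrigues: sinθ=0.15108, 1−cosθ=0.01148; R = I + sinθ·[k]× + (1−cosθ)·[k]×²:
    [+0.98863 +0.10521 -0.10740]
    [-0.10359 +0.99441 +0.02062]
    [+0.10897 -0.00926 +0.99400]
t = (0.1109, 0.0556, 0.9474) m
M0: Pc = R·M0+t = (+0.04332, +0.13960, +0.93836); u = 707.6·(+0.04332)/0.93836 + 329.8 = 362.4657, v = 884.6·(+0.13960)/0.93836 + 247.0 = 378.5994
M1: Pc = R·M1+t = (+0.19458, +0.12375, +0.95503); u = 707.6·(+0.19458)/0.95503 + 329.8 = 473.9678, v = 884.6·(+0.12375)/0.95503 + 247.0 = 361.6222
M2: Pc = R·M2+t = (+0.17848, -0.02840, +0.95644); u = 707.6·(+0.17848)/0.95644 + 329.8 = 461.8449, v = 884.6·(-0.02840)/0.95644 + 247.0 = 220.7366
M3: Pc = R·M3+t = (+0.02722, -0.01255, +0.93977); u = 707.6·(+0.02722)/0.93977 + 329.8 = 350.2959, v = 884.6·(-0.01255)/0.93977 + 247.0 = 235.1889

c0=(362.47, 378.60) c1=(473.97, 361.62) c2=(461.84, 220.74) c3=(350.30, 235.19)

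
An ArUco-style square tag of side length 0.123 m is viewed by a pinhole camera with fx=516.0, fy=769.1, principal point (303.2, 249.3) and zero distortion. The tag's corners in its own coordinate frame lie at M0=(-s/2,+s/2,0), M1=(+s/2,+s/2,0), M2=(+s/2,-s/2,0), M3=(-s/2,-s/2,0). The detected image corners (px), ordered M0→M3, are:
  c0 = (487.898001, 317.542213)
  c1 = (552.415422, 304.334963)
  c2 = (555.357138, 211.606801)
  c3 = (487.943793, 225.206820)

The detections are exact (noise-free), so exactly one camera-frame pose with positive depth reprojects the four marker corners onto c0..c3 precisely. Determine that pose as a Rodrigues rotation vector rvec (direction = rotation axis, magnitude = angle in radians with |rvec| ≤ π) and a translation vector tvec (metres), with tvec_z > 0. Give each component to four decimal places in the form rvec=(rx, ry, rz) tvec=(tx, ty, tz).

rvec=(0.3437, -0.0393, -0.1301) tvec=(0.3997, 0.0202, 0.9472)

Intrinsics K: fx=516.0, fy=769.1, cx=303.2, cy=249.3
Marker side s = 0.123 m; corners in marker frame (Z=0):
  M0 = (-0.0615, +0.0615, 0)
  M1 = (+0.0615, +0.0615, 0)
  M2 = (+0.0615, -0.0615, 0)
  M3 = (-0.0615, -0.0615, 0)
Detected image corners:
  c0 = (487.898001, 317.542213) px
  c1 = (552.415422, 304.334963) px
  c2 = (555.357138, 211.606801) px
  c3 = (487.943793, 225.206820) px
Planar DLT: solve 8×8 A·h = b for H (H[2,2]=1):
  H  [+545.02964 +173.96542 +520.92216]
  H  [-104.37255 +846.86185 +265.68225]
  H  [+0.01725 +0.35731 +1.00000]
B = K⁻¹H; ‖b₁‖=1.055765, ‖b₂‖=1.055764; λ = 2/(‖b₁‖+‖b₂‖) = 0.947181, sign → tz>0 ⇒ λ=+0.947181
r₁ = λ·B[:,0] = (+0.99087,-0.13383,+0.01634); r₂ = λ·B[:,1] = (+0.12047,+0.93325,+0.33843)
r₃ = r₁×r₂ = (-0.06054,-0.33338,+0.94085); SVD([r₁ r₂ r₃]) → R = UVᵀ:
  R  [+0.99087 +0.12047 -0.06054]
  R  [-0.13383 +0.93325 -0.33338]
  R  [+0.01634 +0.33843 +0.94085]
t = (+0.39966, +0.02018, +0.94718) m
tr R = 2.864964; θ = arccos((tr R − 1)/2) = 0.369572 rad = 21.175°
axis k = ((R−Rᵀ)₃₂, (R−Rᵀ)₁₃, (R−Rᵀ)₂₁) / (2 sinθ) = (+0.929926, -0.106414, -0.352014)
rvec = θ·k = (+0.343675, -0.039328, -0.130095)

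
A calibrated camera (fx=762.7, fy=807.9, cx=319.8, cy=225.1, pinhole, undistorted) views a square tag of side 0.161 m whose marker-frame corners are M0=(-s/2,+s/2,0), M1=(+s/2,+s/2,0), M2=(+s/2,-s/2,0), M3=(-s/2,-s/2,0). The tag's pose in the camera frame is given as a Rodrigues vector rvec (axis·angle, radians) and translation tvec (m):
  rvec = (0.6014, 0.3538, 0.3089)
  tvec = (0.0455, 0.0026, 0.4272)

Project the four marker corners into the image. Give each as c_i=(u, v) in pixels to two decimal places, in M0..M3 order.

c0=(256.63, 282.18) c1=(492.16, 395.43) c2=(598.89, 158.54) c3=(296.45, 40.19)

Intrinsics K: fx=762.7, fy=807.9, cx=319.8, cy=225.1
Marker side s = 0.161 m; corners in marker frame (Z=0):
  M0 = (-0.0805, +0.0805, 0)
  M1 = (+0.0805, +0.0805, 0)
  M2 = (+0.0805, -0.0805, 0)
  M3 = (-0.0805, -0.0805, 0)
rvec = (0.6014, 0.3538, 0.3089), |rvec| = θ = 0.76307 rad = 43.721°
Rodrigues: sinθ=0.69114, 1−cosθ=0.27728; R = I + sinθ·[k]× + (1−cosθ)·[k]×²:
    [+0.89495 -0.17846 +0.40892]
    [+0.38111 +0.78233 -0.49267]
    [-0.23199 +0.59676 +0.76816]
t = (0.0455, 0.0026, 0.4272) m
M0: Pc = R·M0+t = (-0.04091, +0.03490, +0.49391); u = 762.7·(-0.04091)/0.49391 + 319.8 = 256.6275, v = 807.9·(+0.03490)/0.49391 + 225.1 = 282.1832
M1: Pc = R·M1+t = (+0.10318, +0.09626, +0.45656); u = 762.7·(+0.10318)/0.45656 + 319.8 = 492.1606, v = 807.9·(+0.09626)/0.45656 + 225.1 = 395.4279
M2: Pc = R·M2+t = (+0.13191, -0.02970, +0.36049); u = 762.7·(+0.13191)/0.36049 + 319.8 = 598.8881, v = 807.9·(-0.02970)/0.36049 + 225.1 = 158.5424
M3: Pc = R·M3+t = (-0.01218, -0.09106, +0.39784); u = 762.7·(-0.01218)/0.39784 + 319.8 = 296.4538, v = 807.9·(-0.09106)/0.39784 + 225.1 = 40.1883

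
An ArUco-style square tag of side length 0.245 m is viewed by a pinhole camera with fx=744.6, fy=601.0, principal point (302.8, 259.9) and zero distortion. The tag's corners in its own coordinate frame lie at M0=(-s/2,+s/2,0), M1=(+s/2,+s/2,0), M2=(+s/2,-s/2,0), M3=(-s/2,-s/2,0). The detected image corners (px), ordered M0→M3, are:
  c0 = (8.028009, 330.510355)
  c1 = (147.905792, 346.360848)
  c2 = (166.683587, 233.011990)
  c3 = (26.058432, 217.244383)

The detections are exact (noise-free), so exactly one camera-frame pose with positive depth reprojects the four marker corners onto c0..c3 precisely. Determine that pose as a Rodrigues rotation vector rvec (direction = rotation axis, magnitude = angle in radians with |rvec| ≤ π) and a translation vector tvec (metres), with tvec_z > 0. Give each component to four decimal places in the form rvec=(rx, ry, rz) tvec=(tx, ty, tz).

Intrinsics K: fx=744.6, fy=601.0, cx=302.8, cy=259.9
Marker side s = 0.245 m; corners in marker frame (Z=0):
  M0 = (-0.1225, +0.1225, 0)
  M1 = (+0.1225, +0.1225, 0)
  M2 = (+0.1225, -0.1225, 0)
  M3 = (-0.1225, -0.1225, 0)
Detected image corners:
  c0 = (8.028009, 330.510355) px
  c1 = (147.905792, 346.360848) px
  c2 = (166.683587, 233.011990) px
  c3 = (26.058432, 217.244383) px
Planar DLT: solve 8×8 A·h = b for H (H[2,2]=1):
  H  [+571.93570 -73.28939 +87.09452]
  H  [+62.86122 +468.38933 +281.92173]
  H  [-0.00591 +0.02097 +1.00000]
B = K⁻¹H; ‖b₁‖=0.777953, ‖b₂‖=0.777953; λ = 2/(‖b₁‖+‖b₂‖) = 1.285425, sign → tz>0 ⇒ λ=+1.285425
r₁ = λ·B[:,0] = (+0.99044,+0.13773,-0.00760); r₂ = λ·B[:,1] = (-0.13749,+0.99014,+0.02696)
r₃ = r₁×r₂ = (+0.01124,-0.02566,+0.99961); SVD([r₁ r₂ r₃]) → R = UVᵀ:
  R  [+0.99044 -0.13749 +0.01124]
  R  [+0.13773 +0.99014 -0.02566]
  R  [-0.00760 +0.02696 +0.99961]
t = (-0.37238, +0.04710, +1.28543) m
tr R = 2.980184; θ = arccos((tr R − 1)/2) = 0.140885 rad = 8.072°
axis k = ((R−Rᵀ)₃₂, (R−Rᵀ)₁₃, (R−Rᵀ)₂₁) / (2 sinθ) = (+0.187366, +0.067077, +0.979997)
rvec = θ·k = (+0.026397, +0.009450, +0.138066)

rvec=(0.0264, 0.0095, 0.1381) tvec=(-0.3724, 0.0471, 1.2854)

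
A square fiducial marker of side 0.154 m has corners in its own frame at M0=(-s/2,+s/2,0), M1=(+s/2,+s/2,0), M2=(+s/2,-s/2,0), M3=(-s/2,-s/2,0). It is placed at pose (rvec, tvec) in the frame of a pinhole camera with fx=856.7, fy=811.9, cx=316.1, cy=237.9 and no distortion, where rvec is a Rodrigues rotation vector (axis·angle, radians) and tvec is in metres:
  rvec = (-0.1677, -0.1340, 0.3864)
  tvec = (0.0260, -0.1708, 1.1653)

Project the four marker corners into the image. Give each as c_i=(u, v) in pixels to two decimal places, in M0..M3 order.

Intrinsics K: fx=856.7, fy=811.9, cx=316.1, cy=237.9
Marker side s = 0.154 m; corners in marker frame (Z=0):
  M0 = (-0.0770, +0.0770, 0)
  M1 = (+0.0770, +0.0770, 0)
  M2 = (+0.0770, -0.0770, 0)
  M3 = (-0.0770, -0.0770, 0)
rvec = (-0.1677, -0.1340, 0.3864), |rvec| = θ = 0.44202 rad = 25.326°
Rodrigues: sinθ=0.42777, 1−cosθ=0.09611; R = I + sinθ·[k]× + (1−cosθ)·[k]×²:
    [+0.91772 -0.36289 -0.16155]
    [+0.38499 +0.91272 +0.13682]
    [+0.09780 -0.18776 +0.97733]
t = (0.0260, -0.1708, 1.1653) m
M0: Pc = R·M0+t = (-0.07261, -0.13017, +1.14331); u = 856.7·(-0.07261)/1.14331 + 316.1 = 261.6947, v = 811.9·(-0.13017)/1.14331 + 237.9 = 145.4659
M1: Pc = R·M1+t = (+0.06872, -0.07088, +1.15837); u = 856.7·(+0.06872)/1.15837 + 316.1 = 366.9252, v = 811.9·(-0.07088)/1.15837 + 237.9 = 188.2233
M2: Pc = R·M2+t = (+0.12461, -0.21143, +1.18729); u = 856.7·(+0.12461)/1.18729 + 316.1 = 406.0113, v = 811.9·(-0.21143)/1.18729 + 237.9 = 93.3150
M3: Pc = R·M3+t = (-0.01672, -0.27072, +1.17223); u = 856.7·(-0.01672)/1.17223 + 316.1 = 303.8787, v = 811.9·(-0.27072)/1.17223 + 237.9 = 50.3929

c0=(261.69, 145.47) c1=(366.93, 188.22) c2=(406.01, 93.32) c3=(303.88, 50.39)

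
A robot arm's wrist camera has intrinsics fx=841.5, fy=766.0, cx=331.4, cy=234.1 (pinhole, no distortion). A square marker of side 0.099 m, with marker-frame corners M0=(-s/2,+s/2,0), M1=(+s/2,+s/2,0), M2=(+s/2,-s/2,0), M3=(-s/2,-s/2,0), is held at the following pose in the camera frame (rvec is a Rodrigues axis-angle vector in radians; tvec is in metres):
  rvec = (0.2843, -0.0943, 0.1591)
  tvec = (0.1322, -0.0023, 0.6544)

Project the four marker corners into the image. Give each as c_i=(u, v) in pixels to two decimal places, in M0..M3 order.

Intrinsics K: fx=841.5, fy=766.0, cx=331.4, cy=234.1
Marker side s = 0.099 m; corners in marker frame (Z=0):
  M0 = (-0.0495, +0.0495, 0)
  M1 = (+0.0495, +0.0495, 0)
  M2 = (+0.0495, -0.0495, 0)
  M3 = (-0.0495, -0.0495, 0)
rvec = (0.2843, -0.0943, 0.1591), |rvec| = θ = 0.33916 rad = 19.433°
Rodrigues: sinθ=0.33270, 1−cosθ=0.05697; R = I + sinθ·[k]× + (1−cosθ)·[k]×²:
    [+0.98306 -0.16934 -0.07010]
    [+0.14279 +0.94744 -0.28631]
    [+0.11490 +0.27145 +0.95557]
t = (0.1322, -0.0023, 0.6544) m
M0: Pc = R·M0+t = (+0.07516, +0.03753, +0.66215); u = 841.5·(+0.07516)/0.66215 + 331.4 = 426.9128, v = 766.0·(+0.03753)/0.66215 + 234.1 = 277.5162
M1: Pc = R·M1+t = (+0.17248, +0.05167, +0.67352); u = 841.5·(+0.17248)/0.67352 + 331.4 = 546.8949, v = 766.0·(+0.05167)/0.67352 + 234.1 = 292.8601
M2: Pc = R·M2+t = (+0.18924, -0.04213, +0.64665); u = 841.5·(+0.18924)/0.64665 + 331.4 = 577.6671, v = 766.0·(-0.04213)/0.64665 + 234.1 = 184.1943
M3: Pc = R·M3+t = (+0.09192, -0.05627, +0.63528); u = 841.5·(+0.09192)/0.63528 + 331.4 = 453.1606, v = 766.0·(-0.05627)/0.63528 + 234.1 = 166.2555

c0=(426.91, 277.52) c1=(546.89, 292.86) c2=(577.67, 184.19) c3=(453.16, 166.26)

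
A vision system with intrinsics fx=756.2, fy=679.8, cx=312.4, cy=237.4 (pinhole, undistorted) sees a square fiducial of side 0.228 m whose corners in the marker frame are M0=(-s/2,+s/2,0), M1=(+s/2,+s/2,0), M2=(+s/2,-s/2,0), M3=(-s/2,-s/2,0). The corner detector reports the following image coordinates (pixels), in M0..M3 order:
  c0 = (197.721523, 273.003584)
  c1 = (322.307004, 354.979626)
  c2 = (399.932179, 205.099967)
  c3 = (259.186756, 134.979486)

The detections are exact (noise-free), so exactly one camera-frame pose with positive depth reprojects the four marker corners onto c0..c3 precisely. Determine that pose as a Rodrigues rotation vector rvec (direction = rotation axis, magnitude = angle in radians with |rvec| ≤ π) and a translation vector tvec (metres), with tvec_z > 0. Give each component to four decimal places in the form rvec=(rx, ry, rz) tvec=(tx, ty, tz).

Intrinsics K: fx=756.2, fy=679.8, cx=312.4, cy=237.4
Marker side s = 0.228 m; corners in marker frame (Z=0):
  M0 = (-0.1140, +0.1140, 0)
  M1 = (+0.1140, +0.1140, 0)
  M2 = (+0.1140, -0.1140, 0)
  M3 = (-0.1140, -0.1140, 0)
Detected image corners:
  c0 = (197.721523, 273.003584) px
  c1 = (322.307004, 354.979626) px
  c2 = (399.932179, 205.099967) px
  c3 = (259.186756, 134.979486) px
Planar DLT: solve 8×8 A·h = b for H (H[2,2]=1):
  H  [+432.22939 -223.36595 +289.90566]
  H  [+212.39193 +695.24210 +242.04757]
  H  [-0.50391 +0.27010 +1.00000]
B = K⁻¹H; ‖b₁‖=1.049039, ‖b₂‖=1.049039; λ = 2/(‖b₁‖+‖b₂‖) = 0.953254, sign → tz>0 ⇒ λ=+0.953254
r₁ = λ·B[:,0] = (+0.74330,+0.46558,-0.48035); r₂ = λ·B[:,1] = (-0.38794,+0.88499,+0.25747)
r₃ = r₁×r₂ = (+0.54498,-0.00503,+0.83843); SVD([r₁ r₂ r₃]) → R = UVᵀ:
  R  [+0.74330 -0.38794 +0.54498]
  R  [+0.46558 +0.88499 -0.00503]
  R  [-0.48035 +0.25747 +0.83843]
t = (-0.02836, +0.00652, +0.95325) m
tr R = 2.466730; θ = arccos((tr R − 1)/2) = 0.747538 rad = 42.831°
axis k = ((R−Rᵀ)₃₂, (R−Rᵀ)₁₃, (R−Rᵀ)₂₁) / (2 sinθ) = (+0.193064, +0.754104, +0.627736)
rvec = θ·k = (+0.144323, +0.563721, +0.469256)

rvec=(0.1443, 0.5637, 0.4693) tvec=(-0.0284, 0.0065, 0.9533)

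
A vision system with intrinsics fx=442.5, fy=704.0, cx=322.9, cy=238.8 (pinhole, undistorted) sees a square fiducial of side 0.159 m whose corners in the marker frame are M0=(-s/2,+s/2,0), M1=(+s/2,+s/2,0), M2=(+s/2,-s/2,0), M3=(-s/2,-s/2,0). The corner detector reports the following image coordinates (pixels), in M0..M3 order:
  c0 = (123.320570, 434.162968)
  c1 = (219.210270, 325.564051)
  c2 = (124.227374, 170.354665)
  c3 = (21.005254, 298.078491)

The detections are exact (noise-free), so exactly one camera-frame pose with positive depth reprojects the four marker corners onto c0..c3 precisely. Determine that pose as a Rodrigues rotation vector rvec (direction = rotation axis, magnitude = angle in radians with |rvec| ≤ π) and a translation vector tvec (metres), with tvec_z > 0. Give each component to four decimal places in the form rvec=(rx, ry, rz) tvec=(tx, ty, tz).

Intrinsics K: fx=442.5, fy=704.0, cx=322.9, cy=238.8
Marker side s = 0.159 m; corners in marker frame (Z=0):
  M0 = (-0.0795, +0.0795, 0)
  M1 = (+0.0795, +0.0795, 0)
  M2 = (+0.0795, -0.0795, 0)
  M3 = (-0.0795, -0.0795, 0)
Detected image corners:
  c0 = (123.320570, 434.162968) px
  c1 = (219.210270, 325.564051) px
  c2 = (124.227374, 170.354665) px
  c3 = (21.005254, 298.078491) px
Planar DLT: solve 8×8 A·h = b for H (H[2,2]=1):
  H  [+594.41283 +707.52245 +123.73937]
  H  [-816.35909 +1132.95612 +312.32487]
  H  [-0.24949 +0.71043 +1.00000]
B = K⁻¹H; ‖b₁‖=1.882694, ‖b₂‖=1.882694; λ = 2/(‖b₁‖+‖b₂‖) = 0.531154, sign → tz>0 ⇒ λ=+0.531154
r₁ = λ·B[:,0] = (+0.81020,-0.57098,-0.13252); r₂ = λ·B[:,1] = (+0.57392,+0.72679,+0.37735)
r₃ = r₁×r₂ = (-0.11914,-0.38178,+0.91654); SVD([r₁ r₂ r₃]) → R = UVᵀ:
  R  [+0.81020 +0.57392 -0.11914]
  R  [-0.57098 +0.72679 -0.38178]
  R  [-0.13252 +0.37735 +0.91654]
t = (-0.23906, +0.05547, +0.53115) m
tr R = 2.453537; θ = arccos((tr R − 1)/2) = 0.757191 rad = 43.384°
axis k = ((R−Rᵀ)₃₂, (R−Rᵀ)₁₃, (R−Rᵀ)₂₁) / (2 sinθ) = (+0.552589, +0.009733, -0.833397)
rvec = θ·k = (+0.418416, +0.007370, -0.631041)

rvec=(0.4184, 0.0074, -0.6310) tvec=(-0.2391, 0.0555, 0.5312)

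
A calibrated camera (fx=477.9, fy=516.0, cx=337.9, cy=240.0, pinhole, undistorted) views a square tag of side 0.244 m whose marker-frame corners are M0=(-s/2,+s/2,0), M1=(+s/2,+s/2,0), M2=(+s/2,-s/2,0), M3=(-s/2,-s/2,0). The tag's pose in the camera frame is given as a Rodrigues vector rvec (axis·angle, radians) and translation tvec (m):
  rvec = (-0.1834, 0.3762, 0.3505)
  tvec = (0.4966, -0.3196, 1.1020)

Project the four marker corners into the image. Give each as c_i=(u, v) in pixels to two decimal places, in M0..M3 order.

c0=(483.27, 129.41) c1=(594.09, 155.57) c2=(627.71, 48.80) c3=(516.71, 31.96)

Intrinsics K: fx=477.9, fy=516.0, cx=337.9, cy=240.0
Marker side s = 0.244 m; corners in marker frame (Z=0):
  M0 = (-0.1220, +0.1220, 0)
  M1 = (+0.1220, +0.1220, 0)
  M2 = (+0.1220, -0.1220, 0)
  M3 = (-0.1220, -0.1220, 0)
rvec = (-0.1834, 0.3762, 0.3505), |rvec| = θ = 0.54590 rad = 31.278°
Rodrigues: sinθ=0.51919, 1−cosθ=0.14534; R = I + sinθ·[k]× + (1−cosθ)·[k]×²:
    [+0.87106 -0.36700 +0.32644]
    [+0.29970 +0.92368 +0.23873]
    [-0.38914 -0.11012 +0.91457]
t = (0.4966, -0.3196, 1.1020) m
M0: Pc = R·M0+t = (+0.34556, -0.24347, +1.13604); u = 477.9·(+0.34556)/1.13604 + 337.9 = 483.2658, v = 516.0·(-0.24347)/1.13604 + 240.0 = 129.4118
M1: Pc = R·M1+t = (+0.55810, -0.17035, +1.04109); u = 477.9·(+0.55810)/1.04109 + 337.9 = 594.0872, v = 516.0·(-0.17035)/1.04109 + 240.0 = 155.5699
M2: Pc = R·M2+t = (+0.64764, -0.39573, +1.06796); u = 477.9·(+0.64764)/1.06796 + 337.9 = 627.7133, v = 516.0·(-0.39573)/1.06796 + 240.0 = 48.7993
M3: Pc = R·M3+t = (+0.43510, -0.46885, +1.16291); u = 477.9·(+0.43510)/1.16291 + 337.9 = 516.7069, v = 516.0·(-0.46885)/1.16291 + 240.0 = 31.9633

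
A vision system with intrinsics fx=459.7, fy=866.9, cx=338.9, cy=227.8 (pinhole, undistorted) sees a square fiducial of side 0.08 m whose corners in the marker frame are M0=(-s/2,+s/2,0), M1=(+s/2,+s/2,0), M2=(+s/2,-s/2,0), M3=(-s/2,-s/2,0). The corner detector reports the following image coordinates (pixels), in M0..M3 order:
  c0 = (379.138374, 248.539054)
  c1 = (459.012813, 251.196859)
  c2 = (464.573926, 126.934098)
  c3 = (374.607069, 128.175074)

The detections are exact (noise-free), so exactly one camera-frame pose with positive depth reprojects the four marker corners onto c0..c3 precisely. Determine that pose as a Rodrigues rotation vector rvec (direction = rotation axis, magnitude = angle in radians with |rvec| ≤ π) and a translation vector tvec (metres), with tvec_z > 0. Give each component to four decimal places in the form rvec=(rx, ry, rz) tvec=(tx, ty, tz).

rvec=(0.7243, 0.1774, -0.0528) tvec=(0.0765, -0.0180, 0.4411)

Intrinsics K: fx=459.7, fy=866.9, cx=338.9, cy=227.8
Marker side s = 0.08 m; corners in marker frame (Z=0):
  M0 = (-0.0400, +0.0400, 0)
  M1 = (+0.0400, +0.0400, 0)
  M2 = (+0.0400, -0.0400, 0)
  M3 = (-0.0400, -0.0400, 0)
Detected image corners:
  c0 = (379.138374, 248.539054) px
  c1 = (459.012813, 251.196859) px
  c2 = (464.573926, 126.934098) px
  c3 = (374.607069, 128.175074) px
Planar DLT: solve 8×8 A·h = b for H (H[2,2]=1):
  H  [+887.08428 +616.50268 +418.62646]
  H  [-66.51071 +1808.39771 +192.33356]
  H  [-0.40703 +1.48310 +1.00000]
B = K⁻¹H; ‖b₁‖=2.266822, ‖b₂‖=2.266822; λ = 2/(‖b₁‖+‖b₂‖) = 0.441146, sign → tz>0 ⇒ λ=+0.441146
r₁ = λ·B[:,0] = (+0.98366,+0.01334,-0.17956); r₂ = λ·B[:,1] = (+0.10928,+0.74833,+0.65426)
r₃ = r₁×r₂ = (+0.14310,-0.66319,+0.73464); SVD([r₁ r₂ r₃]) → R = UVᵀ:
  R  [+0.98366 +0.10928 +0.14310]
  R  [+0.01334 +0.74833 -0.66319]
  R  [-0.17956 +0.65426 +0.73464]
t = (+0.07651, -0.01805, +0.44115) m
tr R = 2.466627; θ = arccos((tr R − 1)/2) = 0.747613 rad = 42.835°
axis k = ((R−Rᵀ)₃₂, (R−Rᵀ)₁₃, (R−Rᵀ)₂₁) / (2 sinθ) = (+0.968874, +0.237286, -0.070560)
rvec = θ·k = (+0.724343, +0.177398, -0.052752)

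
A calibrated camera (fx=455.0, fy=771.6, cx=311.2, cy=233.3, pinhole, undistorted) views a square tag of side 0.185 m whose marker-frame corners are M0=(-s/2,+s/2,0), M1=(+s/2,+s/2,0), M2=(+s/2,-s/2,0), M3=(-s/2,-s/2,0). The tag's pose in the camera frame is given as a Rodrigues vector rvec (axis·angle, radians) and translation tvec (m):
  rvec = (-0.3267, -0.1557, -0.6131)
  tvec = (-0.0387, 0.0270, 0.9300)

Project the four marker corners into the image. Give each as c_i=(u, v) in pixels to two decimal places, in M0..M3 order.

Intrinsics K: fx=455.0, fy=771.6, cx=311.2, cy=233.3
Marker side s = 0.185 m; corners in marker frame (Z=0):
  M0 = (-0.0925, +0.0925, 0)
  M1 = (+0.0925, +0.0925, 0)
  M2 = (+0.0925, -0.0925, 0)
  M3 = (-0.0925, -0.0925, 0)
rvec = (-0.3267, -0.1557, -0.6131), |rvec| = θ = 0.71195 rad = 40.791°
Rodrigues: sinθ=0.65331, 1−cosθ=0.24291; R = I + sinθ·[k]× + (1−cosθ)·[k]×²:
    [+0.80824 +0.58698 -0.04689]
    [-0.53823 +0.76871 +0.34554]
    [+0.23887 -0.25404 +0.93723]
t = (-0.0387, 0.0270, 0.9300) m
M0: Pc = R·M0+t = (-0.05917, +0.14789, +0.88441); u = 455.0·(-0.05917)/0.88441 + 311.2 = 280.7605, v = 771.6·(+0.14789)/0.88441 + 233.3 = 362.3281
M1: Pc = R·M1+t = (+0.09036, +0.04832, +0.92860); u = 455.0·(+0.09036)/0.92860 + 311.2 = 355.4743, v = 771.6·(+0.04832)/0.92860 + 233.3 = 273.4504
M2: Pc = R·M2+t = (-0.01823, -0.09389, +0.97559); u = 455.0·(-0.01823)/0.97559 + 311.2 = 302.6963, v = 771.6·(-0.09389)/0.97559 + 233.3 = 159.0409
M3: Pc = R·M3+t = (-0.16776, +0.00568, +0.93140); u = 455.0·(-0.16776)/0.93140 + 311.2 = 229.2485, v = 771.6·(+0.00568)/0.93140 + 233.3 = 238.0057

c0=(280.76, 362.33) c1=(355.47, 273.45) c2=(302.70, 159.04) c3=(229.25, 238.01)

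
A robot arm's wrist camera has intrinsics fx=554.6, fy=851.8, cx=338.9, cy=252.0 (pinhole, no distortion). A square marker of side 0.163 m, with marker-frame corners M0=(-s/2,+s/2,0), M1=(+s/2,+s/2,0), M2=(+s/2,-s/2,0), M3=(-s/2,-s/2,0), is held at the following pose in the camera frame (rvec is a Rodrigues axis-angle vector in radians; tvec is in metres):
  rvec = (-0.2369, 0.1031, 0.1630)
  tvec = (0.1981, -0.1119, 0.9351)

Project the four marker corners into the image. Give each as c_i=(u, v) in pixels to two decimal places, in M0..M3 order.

Intrinsics K: fx=554.6, fy=851.8, cx=338.9, cy=252.0
Marker side s = 0.163 m; corners in marker frame (Z=0):
  M0 = (-0.0815, +0.0815, 0)
  M1 = (+0.0815, +0.0815, 0)
  M2 = (+0.0815, -0.0815, 0)
  M3 = (-0.0815, -0.0815, 0)
rvec = (-0.2369, 0.1031, 0.1630), |rvec| = θ = 0.30548 rad = 17.503°
Rodrigues: sinθ=0.30075, 1−cosθ=0.04630; R = I + sinθ·[k]× + (1−cosθ)·[k]×²:
    [+0.98154 -0.17259 +0.08235]
    [+0.14836 +0.95898 +0.24157]
    [-0.12066 -0.22490 +0.96688]
t = (0.1981, -0.1119, 0.9351) m
M0: Pc = R·M0+t = (+0.10404, -0.04583, +0.92660); u = 554.6·(+0.10404)/0.92660 + 338.9 = 401.1696, v = 851.8·(-0.04583)/0.92660 + 252.0 = 209.8655
M1: Pc = R·M1+t = (+0.26403, -0.02165, +0.90694); u = 554.6·(+0.26403)/0.90694 + 338.9 = 500.3563, v = 851.8·(-0.02165)/0.90694 + 252.0 = 231.6641
M2: Pc = R·M2+t = (+0.29216, -0.17797, +0.94360); u = 554.6·(+0.29216)/0.94360 + 338.9 = 510.6190, v = 851.8·(-0.17797)/0.94360 + 252.0 = 91.3476
M3: Pc = R·M3+t = (+0.13217, -0.20215, +0.96326); u = 554.6·(+0.13217)/0.96326 + 338.9 = 414.9974, v = 851.8·(-0.20215)/0.96326 + 252.0 = 73.2436

c0=(401.17, 209.87) c1=(500.36, 231.66) c2=(510.62, 91.35) c3=(415.00, 73.24)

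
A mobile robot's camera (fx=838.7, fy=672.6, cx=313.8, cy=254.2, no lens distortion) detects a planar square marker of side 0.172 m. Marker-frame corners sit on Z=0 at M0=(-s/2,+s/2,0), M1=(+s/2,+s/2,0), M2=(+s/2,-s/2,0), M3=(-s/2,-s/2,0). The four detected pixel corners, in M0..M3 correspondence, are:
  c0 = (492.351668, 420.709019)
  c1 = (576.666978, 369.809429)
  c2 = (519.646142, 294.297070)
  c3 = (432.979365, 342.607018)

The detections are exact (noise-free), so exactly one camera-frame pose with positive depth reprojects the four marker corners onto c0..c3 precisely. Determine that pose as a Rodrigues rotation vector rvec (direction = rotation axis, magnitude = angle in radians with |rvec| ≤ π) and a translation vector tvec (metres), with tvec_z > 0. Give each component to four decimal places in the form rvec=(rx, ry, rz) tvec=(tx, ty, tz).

Intrinsics K: fx=838.7, fy=672.6, cx=313.8, cy=254.2
Marker side s = 0.172 m; corners in marker frame (Z=0):
  M0 = (-0.0860, +0.0860, 0)
  M1 = (+0.0860, +0.0860, 0)
  M2 = (+0.0860, -0.0860, 0)
  M3 = (-0.0860, -0.0860, 0)
Detected image corners:
  c0 = (492.351668, 420.709019) px
  c1 = (576.666978, 369.809429) px
  c2 = (519.646142, 294.297070) px
  c3 = (432.979365, 342.607018) px
Planar DLT: solve 8×8 A·h = b for H (H[2,2]=1):
  H  [+602.10564 +347.52450 +506.22133]
  H  [-214.22105 +452.98139 +356.47292]
  H  [+0.20790 +0.01839 +1.00000]
B = K⁻¹H; ‖b₁‖=0.781433, ‖b₂‖=0.781433; λ = 2/(‖b₁‖+‖b₂‖) = 1.279700, sign → tz>0 ⇒ λ=+1.279700
r₁ = λ·B[:,0] = (+0.81916,-0.50813,+0.26605); r₂ = λ·B[:,1] = (+0.52145,+0.85296,+0.02353)
r₃ = r₁×r₂ = (-0.23889,+0.11946,+0.96367); SVD([r₁ r₂ r₃]) → R = UVᵀ:
  R  [+0.81916 +0.52145 -0.23889]
  R  [-0.50813 +0.85296 +0.11946]
  R  [+0.26605 +0.02353 +0.96367]
t = (+0.29360, +0.19459, +1.27970) m
tr R = 2.635785; θ = arccos((tr R − 1)/2) = 0.613057 rad = 35.126°
axis k = ((R−Rᵀ)₃₂, (R−Rᵀ)₁₃, (R−Rᵀ)₂₁) / (2 sinθ) = (-0.083356, -0.438794, -0.894713)
rvec = θ·k = (-0.051102, -0.269006, -0.548510)

rvec=(-0.0511, -0.2690, -0.5485) tvec=(0.2936, 0.1946, 1.2797)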